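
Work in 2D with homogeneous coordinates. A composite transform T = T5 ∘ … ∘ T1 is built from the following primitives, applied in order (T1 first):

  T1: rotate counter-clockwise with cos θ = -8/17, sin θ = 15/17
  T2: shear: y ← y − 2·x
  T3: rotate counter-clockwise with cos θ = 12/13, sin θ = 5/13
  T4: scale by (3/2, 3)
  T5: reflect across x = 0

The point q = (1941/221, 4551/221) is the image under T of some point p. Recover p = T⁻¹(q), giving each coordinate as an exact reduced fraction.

T1 = [-8/17 -15/17 0; 15/17 -8/17 0; 0 0 1]
T2·T1 = [-8/17 -15/17 0; 31/17 22/17 0; 0 0 1]
T3·…·T1 = [-251/221 -290/221 0; 332/221 189/221 0; 0 0 1]
T4·…·T1 = [-753/442 -435/221 0; 996/221 567/221 0; 0 0 1]
T5·…·T1 = [753/442 435/221 0; 996/221 567/221 0; 0 0 1]
det M = -9/2; M⁻¹ = [-126/221 290/663 0; 664/663 -251/663 0; 0 0 1]
M⁻¹ · (1941/221, 4551/221)ᵀ = (4, 1)ᵀ

p = (4, 1)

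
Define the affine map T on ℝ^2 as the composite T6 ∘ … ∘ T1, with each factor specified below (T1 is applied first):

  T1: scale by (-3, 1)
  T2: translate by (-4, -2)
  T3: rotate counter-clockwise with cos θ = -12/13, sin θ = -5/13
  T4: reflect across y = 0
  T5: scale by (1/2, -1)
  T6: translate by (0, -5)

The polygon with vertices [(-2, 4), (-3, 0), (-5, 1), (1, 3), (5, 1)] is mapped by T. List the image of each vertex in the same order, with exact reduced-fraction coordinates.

image vertices: (-7/13, -99/13), (-35/13, -66/13), (-137/26, -108/13), (89/26, -42/13), (223/26, 42/13)

T1 scale by (-3, 1): (-2, 4) → (6, 4); (-3, 0) → (9, 0); (-5, 1) → (15, 1); (1, 3) → (-3, 3); (5, 1) → (-15, 1)
T2 translate by (-4, -2): (6, 4) → (2, 2); (9, 0) → (5, -2); (15, 1) → (11, -1); (-3, 3) → (-7, 1); (-15, 1) → (-19, -1)
T3 rotate counter-clockwise with cos θ = -12/13, sin θ = -5/13: (2, 2) → (-14/13, -34/13); (5, -2) → (-70/13, -1/13); (11, -1) → (-137/13, -43/13); (-7, 1) → (89/13, 23/13); (-19, -1) → (223/13, 107/13)
T4 reflect across y = 0: (-14/13, -34/13) → (-14/13, 34/13); (-70/13, -1/13) → (-70/13, 1/13); (-137/13, -43/13) → (-137/13, 43/13); (89/13, 23/13) → (89/13, -23/13); (223/13, 107/13) → (223/13, -107/13)
T5 scale by (1/2, -1): (-14/13, 34/13) → (-7/13, -34/13); (-70/13, 1/13) → (-35/13, -1/13); (-137/13, 43/13) → (-137/26, -43/13); (89/13, -23/13) → (89/26, 23/13); (223/13, -107/13) → (223/26, 107/13)
T6 translate by (0, -5): (-7/13, -34/13) → (-7/13, -99/13); (-35/13, -1/13) → (-35/13, -66/13); (-137/26, -43/13) → (-137/26, -108/13); (89/26, 23/13) → (89/26, -42/13); (223/26, 107/13) → (223/26, 42/13)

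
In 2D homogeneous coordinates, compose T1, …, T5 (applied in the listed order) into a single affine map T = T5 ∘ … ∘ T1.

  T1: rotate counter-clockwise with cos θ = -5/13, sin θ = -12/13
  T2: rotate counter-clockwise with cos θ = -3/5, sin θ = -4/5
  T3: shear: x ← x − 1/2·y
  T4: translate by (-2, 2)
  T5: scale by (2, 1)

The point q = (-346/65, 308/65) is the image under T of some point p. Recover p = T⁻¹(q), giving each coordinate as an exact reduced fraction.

p = (2, -2)

T1 = [-5/13 12/13 0; -12/13 -5/13 0; 0 0 1]
T2·T1 = [-33/65 -56/65 0; 56/65 -33/65 0; 0 0 1]
T3·…·T1 = [-61/65 -79/130 0; 56/65 -33/65 0; 0 0 1]
T4·…·T1 = [-61/65 -79/130 -2; 56/65 -33/65 2; 0 0 1]
T5·…·T1 = [-122/65 -79/65 -4; 56/65 -33/65 2; 0 0 1]
det M = 2; M⁻¹ = [-33/130 79/130 -29/13; -28/65 -61/65 2/13; 0 0 1]
M⁻¹ · (-346/65, 308/65)ᵀ = (2, -2)ᵀ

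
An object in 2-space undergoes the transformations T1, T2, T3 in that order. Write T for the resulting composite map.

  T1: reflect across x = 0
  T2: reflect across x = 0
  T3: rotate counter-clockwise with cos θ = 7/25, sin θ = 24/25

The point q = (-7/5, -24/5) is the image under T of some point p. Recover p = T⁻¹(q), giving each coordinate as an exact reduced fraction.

T1 = [-1 0 0; 0 1 0; 0 0 1]
T2·T1 = [1 0 0; 0 1 0; 0 0 1]
T3·…·T1 = [7/25 -24/25 0; 24/25 7/25 0; 0 0 1]
det M = 1; M⁻¹ = [7/25 24/25 0; -24/25 7/25 0; 0 0 1]
M⁻¹ · (-7/5, -24/5)ᵀ = (-5, 0)ᵀ

p = (-5, 0)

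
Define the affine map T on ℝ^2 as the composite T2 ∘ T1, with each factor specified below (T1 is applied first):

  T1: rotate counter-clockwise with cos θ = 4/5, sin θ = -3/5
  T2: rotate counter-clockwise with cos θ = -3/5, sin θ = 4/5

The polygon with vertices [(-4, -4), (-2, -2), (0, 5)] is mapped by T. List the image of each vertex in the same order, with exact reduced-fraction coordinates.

T1 rotate counter-clockwise with cos θ = 4/5, sin θ = -3/5: (-4, -4) → (-28/5, -4/5); (-2, -2) → (-14/5, -2/5); (0, 5) → (3, 4)
T2 rotate counter-clockwise with cos θ = -3/5, sin θ = 4/5: (-28/5, -4/5) → (4, -4); (-14/5, -2/5) → (2, -2); (3, 4) → (-5, 0)

image vertices: (4, -4), (2, -2), (-5, 0)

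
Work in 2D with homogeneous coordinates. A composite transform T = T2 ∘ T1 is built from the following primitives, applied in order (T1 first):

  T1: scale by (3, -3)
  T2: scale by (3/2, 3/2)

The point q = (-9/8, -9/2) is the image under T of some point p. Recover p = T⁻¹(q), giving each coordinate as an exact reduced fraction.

T1 = [3 0 0; 0 -3 0; 0 0 1]
T2·T1 = [9/2 0 0; 0 -9/2 0; 0 0 1]
det M = -81/4; M⁻¹ = [2/9 0 0; 0 -2/9 0; 0 0 1]
M⁻¹ · (-9/8, -9/2)ᵀ = (-1/4, 1)ᵀ

p = (-1/4, 1)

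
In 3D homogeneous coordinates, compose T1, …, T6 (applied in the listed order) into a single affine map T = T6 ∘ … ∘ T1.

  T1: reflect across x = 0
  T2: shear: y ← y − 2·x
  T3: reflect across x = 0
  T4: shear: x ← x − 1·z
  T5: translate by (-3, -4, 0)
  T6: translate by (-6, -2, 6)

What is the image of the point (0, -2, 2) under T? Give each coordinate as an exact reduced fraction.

T1 reflect across x = 0: (0, -2, 2) → (0, -2, 2)
T2 shear: y ← y − 2·x: (0, -2, 2) → (0, -2, 2)
T3 reflect across x = 0: (0, -2, 2) → (0, -2, 2)
T4 shear: x ← x − 1·z: (0, -2, 2) → (-2, -2, 2)
T5 translate by (-3, -4, 0): (-2, -2, 2) → (-5, -6, 2)
T6 translate by (-6, -2, 6): (-5, -6, 2) → (-11, -8, 8)

T(p) = (-11, -8, 8)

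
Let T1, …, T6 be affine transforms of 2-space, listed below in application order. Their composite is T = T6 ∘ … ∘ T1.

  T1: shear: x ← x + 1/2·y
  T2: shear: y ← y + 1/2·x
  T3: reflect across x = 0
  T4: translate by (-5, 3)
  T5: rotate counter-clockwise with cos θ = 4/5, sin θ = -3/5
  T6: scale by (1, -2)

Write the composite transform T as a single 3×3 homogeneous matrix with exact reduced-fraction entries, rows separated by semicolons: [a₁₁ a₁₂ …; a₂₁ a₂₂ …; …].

T1 = [1 1/2 0; 0 1 0; 0 0 1]
T2·T1 = [1 1/2 0; 1/2 5/4 0; 0 0 1]
T3·…·T1 = [-1 -1/2 0; 1/2 5/4 0; 0 0 1]
T4·…·T1 = [-1 -1/2 -5; 1/2 5/4 3; 0 0 1]
T5·…·T1 = [-1/2 7/20 -11/5; 1 13/10 27/5; 0 0 1]
T6·…·T1 = [-1/2 7/20 -11/5; -2 -13/5 -54/5; 0 0 1]

T = [-1/2 7/20 -11/5; -2 -13/5 -54/5; 0 0 1]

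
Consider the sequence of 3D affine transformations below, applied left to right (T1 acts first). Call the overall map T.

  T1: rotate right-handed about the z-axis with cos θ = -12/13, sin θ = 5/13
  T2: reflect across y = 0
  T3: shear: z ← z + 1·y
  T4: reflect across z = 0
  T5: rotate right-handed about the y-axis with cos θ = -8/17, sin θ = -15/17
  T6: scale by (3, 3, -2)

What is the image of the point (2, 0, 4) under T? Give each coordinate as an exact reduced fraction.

T1 rotate right-handed about the z-axis with cos θ = -12/13, sin θ = 5/13: (2, 0, 4) → (-24/13, 10/13, 4)
T2 reflect across y = 0: (-24/13, 10/13, 4) → (-24/13, -10/13, 4)
T3 shear: z ← z + 1·y: (-24/13, -10/13, 4) → (-24/13, -10/13, 42/13)
T4 reflect across z = 0: (-24/13, -10/13, 42/13) → (-24/13, -10/13, -42/13)
T5 rotate right-handed about the y-axis with cos θ = -8/17, sin θ = -15/17: (-24/13, -10/13, -42/13) → (822/221, -10/13, -24/221)
T6 scale by (3, 3, -2): (822/221, -10/13, -24/221) → (2466/221, -30/13, 48/221)

T(p) = (2466/221, -30/13, 48/221)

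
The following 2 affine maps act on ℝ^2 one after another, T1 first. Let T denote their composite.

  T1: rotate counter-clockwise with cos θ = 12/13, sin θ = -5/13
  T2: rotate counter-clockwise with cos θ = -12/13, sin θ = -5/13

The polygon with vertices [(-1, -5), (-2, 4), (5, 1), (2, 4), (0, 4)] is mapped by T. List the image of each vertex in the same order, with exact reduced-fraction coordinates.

image vertices: (1, 5), (2, -4), (-5, -1), (-2, -4), (0, -4)

T1 rotate counter-clockwise with cos θ = 12/13, sin θ = -5/13: (-1, -5) → (-37/13, -55/13); (-2, 4) → (-4/13, 58/13); (5, 1) → (5, -1); (2, 4) → (44/13, 38/13); (0, 4) → (20/13, 48/13)
T2 rotate counter-clockwise with cos θ = -12/13, sin θ = -5/13: (-37/13, -55/13) → (1, 5); (-4/13, 58/13) → (2, -4); (5, -1) → (-5, -1); (44/13, 38/13) → (-2, -4); (20/13, 48/13) → (0, -4)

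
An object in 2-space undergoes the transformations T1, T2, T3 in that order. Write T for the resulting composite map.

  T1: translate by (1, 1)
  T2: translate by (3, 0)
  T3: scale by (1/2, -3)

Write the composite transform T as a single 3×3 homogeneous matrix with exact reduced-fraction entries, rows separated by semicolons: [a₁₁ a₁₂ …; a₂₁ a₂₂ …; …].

T = [1/2 0 2; 0 -3 -3; 0 0 1]

T1 = [1 0 1; 0 1 1; 0 0 1]
T2·T1 = [1 0 4; 0 1 1; 0 0 1]
T3·…·T1 = [1/2 0 2; 0 -3 -3; 0 0 1]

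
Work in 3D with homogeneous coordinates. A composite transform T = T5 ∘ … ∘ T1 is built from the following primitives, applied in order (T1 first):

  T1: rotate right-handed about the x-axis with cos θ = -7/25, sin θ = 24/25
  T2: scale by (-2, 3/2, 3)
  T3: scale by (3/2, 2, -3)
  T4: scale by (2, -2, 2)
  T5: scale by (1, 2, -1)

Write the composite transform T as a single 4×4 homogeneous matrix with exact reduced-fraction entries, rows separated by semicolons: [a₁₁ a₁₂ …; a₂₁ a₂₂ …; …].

T = [-6 0 0 0; 0 84/25 288/25 0; 0 432/25 -126/25 0; 0 0 0 1]

T1 = [1 0 0 0; 0 -7/25 -24/25 0; 0 24/25 -7/25 0; 0 0 0 1]
T2·T1 = [-2 0 0 0; 0 -21/50 -36/25 0; 0 72/25 -21/25 0; 0 0 0 1]
T3·…·T1 = [-3 0 0 0; 0 -21/25 -72/25 0; 0 -216/25 63/25 0; 0 0 0 1]
T4·…·T1 = [-6 0 0 0; 0 42/25 144/25 0; 0 -432/25 126/25 0; 0 0 0 1]
T5·…·T1 = [-6 0 0 0; 0 84/25 288/25 0; 0 432/25 -126/25 0; 0 0 0 1]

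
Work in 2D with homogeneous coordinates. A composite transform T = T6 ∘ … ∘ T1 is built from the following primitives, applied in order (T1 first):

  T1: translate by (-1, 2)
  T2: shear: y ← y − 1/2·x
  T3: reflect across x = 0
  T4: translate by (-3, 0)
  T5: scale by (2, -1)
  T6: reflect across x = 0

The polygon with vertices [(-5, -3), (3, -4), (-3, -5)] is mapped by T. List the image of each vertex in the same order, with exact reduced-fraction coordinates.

image vertices: (-6, -2), (10, 3), (-2, 1)

T1 translate by (-1, 2): (-5, -3) → (-6, -1); (3, -4) → (2, -2); (-3, -5) → (-4, -3)
T2 shear: y ← y − 1/2·x: (-6, -1) → (-6, 2); (2, -2) → (2, -3); (-4, -3) → (-4, -1)
T3 reflect across x = 0: (-6, 2) → (6, 2); (2, -3) → (-2, -3); (-4, -1) → (4, -1)
T4 translate by (-3, 0): (6, 2) → (3, 2); (-2, -3) → (-5, -3); (4, -1) → (1, -1)
T5 scale by (2, -1): (3, 2) → (6, -2); (-5, -3) → (-10, 3); (1, -1) → (2, 1)
T6 reflect across x = 0: (6, -2) → (-6, -2); (-10, 3) → (10, 3); (2, 1) → (-2, 1)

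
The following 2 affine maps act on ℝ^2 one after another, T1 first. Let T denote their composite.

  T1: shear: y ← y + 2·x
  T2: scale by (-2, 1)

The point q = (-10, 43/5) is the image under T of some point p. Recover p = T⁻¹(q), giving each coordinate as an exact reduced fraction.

T1 = [1 0 0; 2 1 0; 0 0 1]
T2·T1 = [-2 0 0; 2 1 0; 0 0 1]
det M = -2; M⁻¹ = [-1/2 0 0; 1 1 0; 0 0 1]
M⁻¹ · (-10, 43/5)ᵀ = (5, -7/5)ᵀ

p = (5, -7/5)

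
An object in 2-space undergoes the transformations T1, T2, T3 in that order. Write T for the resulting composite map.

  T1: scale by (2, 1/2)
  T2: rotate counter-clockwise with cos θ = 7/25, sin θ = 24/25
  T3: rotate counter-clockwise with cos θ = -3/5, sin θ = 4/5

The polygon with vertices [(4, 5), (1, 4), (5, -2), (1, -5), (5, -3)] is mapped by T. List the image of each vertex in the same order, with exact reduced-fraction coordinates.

image vertices: (-826/125, -1289/250), (-146/125, -322/125), (-1214/125, -323/125), (-344/125, 409/250), (-1236/125, -529/250)

T1 scale by (2, 1/2): (4, 5) → (8, 5/2); (1, 4) → (2, 2); (5, -2) → (10, -1); (1, -5) → (2, -5/2); (5, -3) → (10, -3/2)
T2 rotate counter-clockwise with cos θ = 7/25, sin θ = 24/25: (8, 5/2) → (-4/25, 419/50); (2, 2) → (-34/25, 62/25); (10, -1) → (94/25, 233/25); (2, -5/2) → (74/25, 61/50); (10, -3/2) → (106/25, 459/50)
T3 rotate counter-clockwise with cos θ = -3/5, sin θ = 4/5: (-4/25, 419/50) → (-826/125, -1289/250); (-34/25, 62/25) → (-146/125, -322/125); (94/25, 233/25) → (-1214/125, -323/125); (74/25, 61/50) → (-344/125, 409/250); (106/25, 459/50) → (-1236/125, -529/250)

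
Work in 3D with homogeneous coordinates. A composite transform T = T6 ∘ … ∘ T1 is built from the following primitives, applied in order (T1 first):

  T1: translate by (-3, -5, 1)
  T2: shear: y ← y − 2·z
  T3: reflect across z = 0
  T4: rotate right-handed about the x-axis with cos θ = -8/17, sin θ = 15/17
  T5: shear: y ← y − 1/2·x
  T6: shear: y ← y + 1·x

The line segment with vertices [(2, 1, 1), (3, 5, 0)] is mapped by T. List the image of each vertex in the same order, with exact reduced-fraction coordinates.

image vertices: (-1, 171/34, -104/17), (0, 31/17, -22/17)

T1 translate by (-3, -5, 1): (2, 1, 1) → (-1, -4, 2); (3, 5, 0) → (0, 0, 1)
T2 shear: y ← y − 2·z: (-1, -4, 2) → (-1, -8, 2); (0, 0, 1) → (0, -2, 1)
T3 reflect across z = 0: (-1, -8, 2) → (-1, -8, -2); (0, -2, 1) → (0, -2, -1)
T4 rotate right-handed about the x-axis with cos θ = -8/17, sin θ = 15/17: (-1, -8, -2) → (-1, 94/17, -104/17); (0, -2, -1) → (0, 31/17, -22/17)
T5 shear: y ← y − 1/2·x: (-1, 94/17, -104/17) → (-1, 205/34, -104/17); (0, 31/17, -22/17) → (0, 31/17, -22/17)
T6 shear: y ← y + 1·x: (-1, 205/34, -104/17) → (-1, 171/34, -104/17); (0, 31/17, -22/17) → (0, 31/17, -22/17)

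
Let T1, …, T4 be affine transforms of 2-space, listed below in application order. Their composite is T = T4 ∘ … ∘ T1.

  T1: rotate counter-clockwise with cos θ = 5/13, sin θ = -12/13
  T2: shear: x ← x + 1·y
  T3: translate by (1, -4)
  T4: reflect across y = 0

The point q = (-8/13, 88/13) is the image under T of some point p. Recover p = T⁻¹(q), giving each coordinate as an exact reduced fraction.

p = (3, 0)

T1 = [5/13 12/13 0; -12/13 5/13 0; 0 0 1]
T2·T1 = [-7/13 17/13 0; -12/13 5/13 0; 0 0 1]
T3·…·T1 = [-7/13 17/13 1; -12/13 5/13 -4; 0 0 1]
T4·…·T1 = [-7/13 17/13 1; 12/13 -5/13 4; 0 0 1]
det M = -1; M⁻¹ = [5/13 17/13 -73/13; 12/13 7/13 -40/13; 0 0 1]
M⁻¹ · (-8/13, 88/13)ᵀ = (3, 0)ᵀ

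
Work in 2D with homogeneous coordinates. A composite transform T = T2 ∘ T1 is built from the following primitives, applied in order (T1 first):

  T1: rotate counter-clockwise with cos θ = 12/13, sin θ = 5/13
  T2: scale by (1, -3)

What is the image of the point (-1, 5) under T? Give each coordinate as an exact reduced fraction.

T(p) = (-37/13, -165/13)

T1 rotate counter-clockwise with cos θ = 12/13, sin θ = 5/13: (-1, 5) → (-37/13, 55/13)
T2 scale by (1, -3): (-37/13, 55/13) → (-37/13, -165/13)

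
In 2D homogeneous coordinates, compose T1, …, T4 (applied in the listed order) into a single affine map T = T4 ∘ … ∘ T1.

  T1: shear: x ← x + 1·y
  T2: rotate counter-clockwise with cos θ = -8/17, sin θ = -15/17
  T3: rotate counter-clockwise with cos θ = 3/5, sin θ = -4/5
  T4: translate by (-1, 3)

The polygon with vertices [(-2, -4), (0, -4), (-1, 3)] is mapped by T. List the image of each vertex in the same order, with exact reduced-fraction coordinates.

T1 shear: x ← x + 1·y: (-2, -4) → (-6, -4); (0, -4) → (-4, -4); (-1, 3) → (2, 3)
T2 rotate counter-clockwise with cos θ = -8/17, sin θ = -15/17: (-6, -4) → (-12/17, 122/17); (-4, -4) → (-28/17, 92/17); (2, 3) → (29/17, -54/17)
T3 rotate counter-clockwise with cos θ = 3/5, sin θ = -4/5: (-12/17, 122/17) → (452/85, 414/85); (-28/17, 92/17) → (284/85, 388/85); (29/17, -54/17) → (-129/85, -278/85)
T4 translate by (-1, 3): (452/85, 414/85) → (367/85, 669/85); (284/85, 388/85) → (199/85, 643/85); (-129/85, -278/85) → (-214/85, -23/85)

image vertices: (367/85, 669/85), (199/85, 643/85), (-214/85, -23/85)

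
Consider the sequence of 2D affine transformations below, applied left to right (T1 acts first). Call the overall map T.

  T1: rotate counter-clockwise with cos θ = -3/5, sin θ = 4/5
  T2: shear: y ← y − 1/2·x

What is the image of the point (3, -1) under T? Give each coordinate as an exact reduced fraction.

T(p) = (-1, 7/2)

T1 rotate counter-clockwise with cos θ = -3/5, sin θ = 4/5: (3, -1) → (-1, 3)
T2 shear: y ← y − 1/2·x: (-1, 3) → (-1, 7/2)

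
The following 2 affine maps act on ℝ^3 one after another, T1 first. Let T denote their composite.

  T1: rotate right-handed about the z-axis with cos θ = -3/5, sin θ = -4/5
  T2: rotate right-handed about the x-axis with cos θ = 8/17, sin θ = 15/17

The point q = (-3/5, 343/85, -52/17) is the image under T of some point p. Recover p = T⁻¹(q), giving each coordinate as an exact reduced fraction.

T1 = [-3/5 4/5 0 0; -4/5 -3/5 0 0; 0 0 1 0; 0 0 0 1]
T2·T1 = [-3/5 4/5 0 0; -32/85 -24/85 -15/17 0; -12/17 -9/17 8/17 0; 0 0 0 1]
det M = 1; M⁻¹ = [-3/5 -32/85 -12/17 0; 4/5 -24/85 -9/17 0; 0 -15/17 8/17 0; 0 0 0 1]
M⁻¹ · (-3/5, 343/85, -52/17)ᵀ = (1, 0, -5)ᵀ

p = (1, 0, -5)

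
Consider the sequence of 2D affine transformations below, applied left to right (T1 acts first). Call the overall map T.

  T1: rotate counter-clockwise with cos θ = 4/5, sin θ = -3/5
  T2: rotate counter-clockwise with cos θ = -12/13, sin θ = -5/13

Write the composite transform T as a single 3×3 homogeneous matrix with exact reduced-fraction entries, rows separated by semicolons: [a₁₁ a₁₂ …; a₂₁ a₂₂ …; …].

T = [-63/65 -16/65 0; 16/65 -63/65 0; 0 0 1]

T1 = [4/5 3/5 0; -3/5 4/5 0; 0 0 1]
T2·T1 = [-63/65 -16/65 0; 16/65 -63/65 0; 0 0 1]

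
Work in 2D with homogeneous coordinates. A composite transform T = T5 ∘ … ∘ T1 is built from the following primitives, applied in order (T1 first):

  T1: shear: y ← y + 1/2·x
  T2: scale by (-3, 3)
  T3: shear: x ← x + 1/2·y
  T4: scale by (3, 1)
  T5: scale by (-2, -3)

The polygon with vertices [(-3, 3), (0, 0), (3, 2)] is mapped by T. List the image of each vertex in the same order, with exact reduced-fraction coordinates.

T1 shear: y ← y + 1/2·x: (-3, 3) → (-3, 3/2); (0, 0) → (0, 0); (3, 2) → (3, 7/2)
T2 scale by (-3, 3): (-3, 3/2) → (9, 9/2); (0, 0) → (0, 0); (3, 7/2) → (-9, 21/2)
T3 shear: x ← x + 1/2·y: (9, 9/2) → (45/4, 9/2); (0, 0) → (0, 0); (-9, 21/2) → (-15/4, 21/2)
T4 scale by (3, 1): (45/4, 9/2) → (135/4, 9/2); (0, 0) → (0, 0); (-15/4, 21/2) → (-45/4, 21/2)
T5 scale by (-2, -3): (135/4, 9/2) → (-135/2, -27/2); (0, 0) → (0, 0); (-45/4, 21/2) → (45/2, -63/2)

image vertices: (-135/2, -27/2), (0, 0), (45/2, -63/2)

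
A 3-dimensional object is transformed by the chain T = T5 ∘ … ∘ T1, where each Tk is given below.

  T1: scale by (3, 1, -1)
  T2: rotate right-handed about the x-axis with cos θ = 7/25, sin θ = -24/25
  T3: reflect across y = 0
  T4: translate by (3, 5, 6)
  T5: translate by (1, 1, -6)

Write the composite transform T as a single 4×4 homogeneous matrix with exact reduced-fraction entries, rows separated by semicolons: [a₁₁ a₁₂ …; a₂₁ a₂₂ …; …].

T1 = [3 0 0 0; 0 1 0 0; 0 0 -1 0; 0 0 0 1]
T2·T1 = [3 0 0 0; 0 7/25 -24/25 0; 0 -24/25 -7/25 0; 0 0 0 1]
T3·…·T1 = [3 0 0 0; 0 -7/25 24/25 0; 0 -24/25 -7/25 0; 0 0 0 1]
T4·…·T1 = [3 0 0 3; 0 -7/25 24/25 5; 0 -24/25 -7/25 6; 0 0 0 1]
T5·…·T1 = [3 0 0 4; 0 -7/25 24/25 6; 0 -24/25 -7/25 0; 0 0 0 1]

T = [3 0 0 4; 0 -7/25 24/25 6; 0 -24/25 -7/25 0; 0 0 0 1]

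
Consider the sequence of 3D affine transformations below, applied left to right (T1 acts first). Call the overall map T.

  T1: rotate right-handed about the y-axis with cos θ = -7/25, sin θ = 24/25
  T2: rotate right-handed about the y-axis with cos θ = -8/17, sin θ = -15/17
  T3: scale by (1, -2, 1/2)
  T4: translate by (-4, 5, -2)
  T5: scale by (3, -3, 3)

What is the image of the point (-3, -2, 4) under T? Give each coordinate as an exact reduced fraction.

T(p) = (-9888/425, -27, -891/850)

T1 rotate right-handed about the y-axis with cos θ = -7/25, sin θ = 24/25: (-3, -2, 4) → (117/25, -2, 44/25)
T2 rotate right-handed about the y-axis with cos θ = -8/17, sin θ = -15/17: (117/25, -2, 44/25) → (-1596/425, -2, 1403/425)
T3 scale by (1, -2, 1/2): (-1596/425, -2, 1403/425) → (-1596/425, 4, 1403/850)
T4 translate by (-4, 5, -2): (-1596/425, 4, 1403/850) → (-3296/425, 9, -297/850)
T5 scale by (3, -3, 3): (-3296/425, 9, -297/850) → (-9888/425, -27, -891/850)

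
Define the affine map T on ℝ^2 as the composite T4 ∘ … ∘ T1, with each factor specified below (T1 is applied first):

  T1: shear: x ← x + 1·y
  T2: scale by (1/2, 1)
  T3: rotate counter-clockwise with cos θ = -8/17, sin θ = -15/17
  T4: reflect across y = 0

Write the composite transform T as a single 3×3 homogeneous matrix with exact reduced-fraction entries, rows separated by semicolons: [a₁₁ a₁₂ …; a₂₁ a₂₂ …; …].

T1 = [1 1 0; 0 1 0; 0 0 1]
T2·T1 = [1/2 1/2 0; 0 1 0; 0 0 1]
T3·…·T1 = [-4/17 11/17 0; -15/34 -31/34 0; 0 0 1]
T4·…·T1 = [-4/17 11/17 0; 15/34 31/34 0; 0 0 1]

T = [-4/17 11/17 0; 15/34 31/34 0; 0 0 1]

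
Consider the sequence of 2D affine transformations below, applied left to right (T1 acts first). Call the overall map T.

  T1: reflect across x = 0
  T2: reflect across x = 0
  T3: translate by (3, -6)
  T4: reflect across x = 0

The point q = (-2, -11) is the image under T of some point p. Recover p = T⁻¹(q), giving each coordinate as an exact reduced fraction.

p = (-1, -5)

T1 = [-1 0 0; 0 1 0; 0 0 1]
T2·T1 = [1 0 0; 0 1 0; 0 0 1]
T3·…·T1 = [1 0 3; 0 1 -6; 0 0 1]
T4·…·T1 = [-1 0 -3; 0 1 -6; 0 0 1]
det M = -1; M⁻¹ = [-1 0 -3; 0 1 6; 0 0 1]
M⁻¹ · (-2, -11)ᵀ = (-1, -5)ᵀ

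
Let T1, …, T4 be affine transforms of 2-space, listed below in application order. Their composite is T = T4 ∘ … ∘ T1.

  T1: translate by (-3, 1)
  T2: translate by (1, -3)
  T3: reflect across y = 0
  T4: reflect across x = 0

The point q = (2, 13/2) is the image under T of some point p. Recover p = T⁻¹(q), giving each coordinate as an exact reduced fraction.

T1 = [1 0 -3; 0 1 1; 0 0 1]
T2·T1 = [1 0 -2; 0 1 -2; 0 0 1]
T3·…·T1 = [1 0 -2; 0 -1 2; 0 0 1]
T4·…·T1 = [-1 0 2; 0 -1 2; 0 0 1]
det M = 1; M⁻¹ = [-1 0 2; 0 -1 2; 0 0 1]
M⁻¹ · (2, 13/2)ᵀ = (0, -9/2)ᵀ

p = (0, -9/2)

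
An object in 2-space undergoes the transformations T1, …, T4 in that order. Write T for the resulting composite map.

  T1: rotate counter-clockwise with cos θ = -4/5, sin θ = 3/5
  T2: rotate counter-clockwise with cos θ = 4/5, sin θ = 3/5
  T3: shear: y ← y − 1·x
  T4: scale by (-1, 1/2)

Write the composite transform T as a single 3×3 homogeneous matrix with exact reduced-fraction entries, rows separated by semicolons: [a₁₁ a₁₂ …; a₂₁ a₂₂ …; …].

T1 = [-4/5 -3/5 0; 3/5 -4/5 0; 0 0 1]
T2·T1 = [-1 0 0; 0 -1 0; 0 0 1]
T3·…·T1 = [-1 0 0; 1 -1 0; 0 0 1]
T4·…·T1 = [1 0 0; 1/2 -1/2 0; 0 0 1]

T = [1 0 0; 1/2 -1/2 0; 0 0 1]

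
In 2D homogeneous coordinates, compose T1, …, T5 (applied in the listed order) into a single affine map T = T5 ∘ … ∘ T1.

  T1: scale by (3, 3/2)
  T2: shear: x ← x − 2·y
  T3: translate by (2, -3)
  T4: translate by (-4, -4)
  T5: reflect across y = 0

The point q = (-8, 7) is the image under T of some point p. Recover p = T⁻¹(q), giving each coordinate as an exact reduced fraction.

p = (-2, 0)

T1 = [3 0 0; 0 3/2 0; 0 0 1]
T2·T1 = [3 -3 0; 0 3/2 0; 0 0 1]
T3·…·T1 = [3 -3 2; 0 3/2 -3; 0 0 1]
T4·…·T1 = [3 -3 -2; 0 3/2 -7; 0 0 1]
T5·…·T1 = [3 -3 -2; 0 -3/2 7; 0 0 1]
det M = -9/2; M⁻¹ = [1/3 -2/3 16/3; 0 -2/3 14/3; 0 0 1]
M⁻¹ · (-8, 7)ᵀ = (-2, 0)ᵀ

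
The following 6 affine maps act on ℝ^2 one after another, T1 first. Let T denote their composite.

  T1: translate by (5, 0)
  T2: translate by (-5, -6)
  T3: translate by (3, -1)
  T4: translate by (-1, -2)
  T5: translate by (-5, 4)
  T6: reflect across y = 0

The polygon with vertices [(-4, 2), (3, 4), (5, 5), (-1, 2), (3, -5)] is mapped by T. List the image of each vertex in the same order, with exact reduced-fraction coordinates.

T1 translate by (5, 0): (-4, 2) → (1, 2); (3, 4) → (8, 4); (5, 5) → (10, 5); (-1, 2) → (4, 2); (3, -5) → (8, -5)
T2 translate by (-5, -6): (1, 2) → (-4, -4); (8, 4) → (3, -2); (10, 5) → (5, -1); (4, 2) → (-1, -4); (8, -5) → (3, -11)
T3 translate by (3, -1): (-4, -4) → (-1, -5); (3, -2) → (6, -3); (5, -1) → (8, -2); (-1, -4) → (2, -5); (3, -11) → (6, -12)
T4 translate by (-1, -2): (-1, -5) → (-2, -7); (6, -3) → (5, -5); (8, -2) → (7, -4); (2, -5) → (1, -7); (6, -12) → (5, -14)
T5 translate by (-5, 4): (-2, -7) → (-7, -3); (5, -5) → (0, -1); (7, -4) → (2, 0); (1, -7) → (-4, -3); (5, -14) → (0, -10)
T6 reflect across y = 0: (-7, -3) → (-7, 3); (0, -1) → (0, 1); (2, 0) → (2, 0); (-4, -3) → (-4, 3); (0, -10) → (0, 10)

image vertices: (-7, 3), (0, 1), (2, 0), (-4, 3), (0, 10)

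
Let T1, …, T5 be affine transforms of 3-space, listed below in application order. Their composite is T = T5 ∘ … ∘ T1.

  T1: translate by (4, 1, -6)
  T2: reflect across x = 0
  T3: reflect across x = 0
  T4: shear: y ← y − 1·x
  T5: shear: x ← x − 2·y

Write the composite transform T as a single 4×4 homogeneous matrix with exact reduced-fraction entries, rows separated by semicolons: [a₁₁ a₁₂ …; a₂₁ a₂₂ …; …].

T = [3 -2 0 10; -1 1 0 -3; 0 0 1 -6; 0 0 0 1]

T1 = [1 0 0 4; 0 1 0 1; 0 0 1 -6; 0 0 0 1]
T2·T1 = [-1 0 0 -4; 0 1 0 1; 0 0 1 -6; 0 0 0 1]
T3·…·T1 = [1 0 0 4; 0 1 0 1; 0 0 1 -6; 0 0 0 1]
T4·…·T1 = [1 0 0 4; -1 1 0 -3; 0 0 1 -6; 0 0 0 1]
T5·…·T1 = [3 -2 0 10; -1 1 0 -3; 0 0 1 -6; 0 0 0 1]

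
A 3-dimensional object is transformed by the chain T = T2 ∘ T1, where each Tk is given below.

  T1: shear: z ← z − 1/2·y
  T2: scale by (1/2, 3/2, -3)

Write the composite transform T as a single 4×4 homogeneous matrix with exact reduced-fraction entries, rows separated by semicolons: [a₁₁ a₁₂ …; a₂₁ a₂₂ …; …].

T1 = [1 0 0 0; 0 1 0 0; 0 -1/2 1 0; 0 0 0 1]
T2·T1 = [1/2 0 0 0; 0 3/2 0 0; 0 3/2 -3 0; 0 0 0 1]

T = [1/2 0 0 0; 0 3/2 0 0; 0 3/2 -3 0; 0 0 0 1]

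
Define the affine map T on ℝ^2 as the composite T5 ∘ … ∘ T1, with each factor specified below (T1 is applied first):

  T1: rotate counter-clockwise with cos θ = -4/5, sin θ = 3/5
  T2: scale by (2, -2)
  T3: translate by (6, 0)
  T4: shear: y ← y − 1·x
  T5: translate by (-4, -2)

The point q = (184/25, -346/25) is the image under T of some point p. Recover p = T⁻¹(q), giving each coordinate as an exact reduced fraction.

p = (-2, -9/5)

T1 = [-4/5 -3/5 0; 3/5 -4/5 0; 0 0 1]
T2·T1 = [-8/5 -6/5 0; -6/5 8/5 0; 0 0 1]
T3·…·T1 = [-8/5 -6/5 6; -6/5 8/5 0; 0 0 1]
T4·…·T1 = [-8/5 -6/5 6; 2/5 14/5 -6; 0 0 1]
T5·…·T1 = [-8/5 -6/5 2; 2/5 14/5 -8; 0 0 1]
det M = -4; M⁻¹ = [-7/10 -3/10 -1; 1/10 2/5 3; 0 0 1]
M⁻¹ · (184/25, -346/25)ᵀ = (-2, -9/5)ᵀ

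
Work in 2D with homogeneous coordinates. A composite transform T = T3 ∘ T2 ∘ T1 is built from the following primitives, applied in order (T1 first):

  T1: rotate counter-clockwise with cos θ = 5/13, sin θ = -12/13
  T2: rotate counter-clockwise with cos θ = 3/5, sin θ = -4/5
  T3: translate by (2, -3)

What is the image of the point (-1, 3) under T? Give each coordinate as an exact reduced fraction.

T1 rotate counter-clockwise with cos θ = 5/13, sin θ = -12/13: (-1, 3) → (31/13, 27/13)
T2 rotate counter-clockwise with cos θ = 3/5, sin θ = -4/5: (31/13, 27/13) → (201/65, -43/65)
T3 translate by (2, -3): (201/65, -43/65) → (331/65, -238/65)

T(p) = (331/65, -238/65)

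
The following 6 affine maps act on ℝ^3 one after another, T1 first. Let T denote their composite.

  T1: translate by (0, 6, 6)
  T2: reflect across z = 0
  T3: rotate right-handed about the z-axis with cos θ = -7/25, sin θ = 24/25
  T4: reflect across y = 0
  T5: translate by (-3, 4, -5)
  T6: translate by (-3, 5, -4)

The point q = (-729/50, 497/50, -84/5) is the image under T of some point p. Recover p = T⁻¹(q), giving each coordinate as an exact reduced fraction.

T1 = [1 0 0 0; 0 1 0 6; 0 0 1 6; 0 0 0 1]
T2·T1 = [1 0 0 0; 0 1 0 6; 0 0 -1 -6; 0 0 0 1]
T3·…·T1 = [-7/25 -24/25 0 -144/25; 24/25 -7/25 0 -42/25; 0 0 -1 -6; 0 0 0 1]
T4·…·T1 = [-7/25 -24/25 0 -144/25; -24/25 7/25 0 42/25; 0 0 -1 -6; 0 0 0 1]
T5·…·T1 = [-7/25 -24/25 0 -219/25; -24/25 7/25 0 142/25; 0 0 -1 -11; 0 0 0 1]
T6·…·T1 = [-7/25 -24/25 0 -294/25; -24/25 7/25 0 267/25; 0 0 -1 -15; 0 0 0 1]
det M = 1; M⁻¹ = [-7/25 -24/25 0 174/25; -24/25 7/25 0 -357/25; 0 0 -1 -15; 0 0 0 1]
M⁻¹ · (-729/50, 497/50, -84/5)ᵀ = (3/2, 5/2, 9/5)ᵀ

p = (3/2, 5/2, 9/5)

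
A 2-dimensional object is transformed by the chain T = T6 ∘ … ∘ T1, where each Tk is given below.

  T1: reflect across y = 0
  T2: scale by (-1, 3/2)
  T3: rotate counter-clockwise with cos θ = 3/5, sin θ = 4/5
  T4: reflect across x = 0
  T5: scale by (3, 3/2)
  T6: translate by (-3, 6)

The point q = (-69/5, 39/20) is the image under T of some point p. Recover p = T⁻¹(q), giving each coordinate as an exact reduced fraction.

p = (0, 3)

T1 = [1 0 0; 0 -1 0; 0 0 1]
T2·T1 = [-1 0 0; 0 -3/2 0; 0 0 1]
T3·…·T1 = [-3/5 6/5 0; -4/5 -9/10 0; 0 0 1]
T4·…·T1 = [3/5 -6/5 0; -4/5 -9/10 0; 0 0 1]
T5·…·T1 = [9/5 -18/5 0; -6/5 -27/20 0; 0 0 1]
T6·…·T1 = [9/5 -18/5 -3; -6/5 -27/20 6; 0 0 1]
det M = -27/4; M⁻¹ = [1/5 -8/15 19/5; -8/45 -4/15 16/15; 0 0 1]
M⁻¹ · (-69/5, 39/20)ᵀ = (0, 3)ᵀ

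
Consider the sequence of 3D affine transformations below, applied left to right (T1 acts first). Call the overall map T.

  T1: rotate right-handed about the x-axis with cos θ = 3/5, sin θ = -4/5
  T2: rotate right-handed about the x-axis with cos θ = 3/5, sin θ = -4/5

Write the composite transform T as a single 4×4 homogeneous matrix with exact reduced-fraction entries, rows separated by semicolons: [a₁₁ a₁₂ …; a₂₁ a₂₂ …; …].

T = [1 0 0 0; 0 -7/25 24/25 0; 0 -24/25 -7/25 0; 0 0 0 1]

T1 = [1 0 0 0; 0 3/5 4/5 0; 0 -4/5 3/5 0; 0 0 0 1]
T2·T1 = [1 0 0 0; 0 -7/25 24/25 0; 0 -24/25 -7/25 0; 0 0 0 1]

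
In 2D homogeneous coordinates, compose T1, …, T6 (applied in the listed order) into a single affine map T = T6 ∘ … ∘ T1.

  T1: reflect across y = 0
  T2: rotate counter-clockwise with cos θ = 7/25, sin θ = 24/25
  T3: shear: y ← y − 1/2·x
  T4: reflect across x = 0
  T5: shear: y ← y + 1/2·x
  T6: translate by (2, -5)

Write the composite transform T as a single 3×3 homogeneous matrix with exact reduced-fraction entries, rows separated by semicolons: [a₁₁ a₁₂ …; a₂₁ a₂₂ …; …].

T1 = [1 0 0; 0 -1 0; 0 0 1]
T2·T1 = [7/25 24/25 0; 24/25 -7/25 0; 0 0 1]
T3·…·T1 = [7/25 24/25 0; 41/50 -19/25 0; 0 0 1]
T4·…·T1 = [-7/25 -24/25 0; 41/50 -19/25 0; 0 0 1]
T5·…·T1 = [-7/25 -24/25 0; 17/25 -31/25 0; 0 0 1]
T6·…·T1 = [-7/25 -24/25 2; 17/25 -31/25 -5; 0 0 1]

T = [-7/25 -24/25 2; 17/25 -31/25 -5; 0 0 1]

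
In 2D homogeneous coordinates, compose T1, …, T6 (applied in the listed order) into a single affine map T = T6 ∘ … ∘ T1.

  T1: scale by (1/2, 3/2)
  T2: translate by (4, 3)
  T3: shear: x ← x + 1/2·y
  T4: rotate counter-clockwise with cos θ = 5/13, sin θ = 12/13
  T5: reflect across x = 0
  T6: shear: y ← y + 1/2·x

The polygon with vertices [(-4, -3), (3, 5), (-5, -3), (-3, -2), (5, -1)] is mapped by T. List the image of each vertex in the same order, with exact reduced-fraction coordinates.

T1 scale by (1/2, 3/2): (-4, -3) → (-2, -9/2); (3, 5) → (3/2, 15/2); (-5, -3) → (-5/2, -9/2); (-3, -2) → (-3/2, -3); (5, -1) → (5/2, -3/2)
T2 translate by (4, 3): (-2, -9/2) → (2, -3/2); (3/2, 15/2) → (11/2, 21/2); (-5/2, -9/2) → (3/2, -3/2); (-3/2, -3) → (5/2, 0); (5/2, -3/2) → (13/2, 3/2)
T3 shear: x ← x + 1/2·y: (2, -3/2) → (5/4, -3/2); (11/2, 21/2) → (43/4, 21/2); (3/2, -3/2) → (3/4, -3/2); (5/2, 0) → (5/2, 0); (13/2, 3/2) → (29/4, 3/2)
T4 rotate counter-clockwise with cos θ = 5/13, sin θ = 12/13: (5/4, -3/2) → (97/52, 15/26); (43/4, 21/2) → (-289/52, 363/26); (3/4, -3/2) → (87/52, 3/26); (5/2, 0) → (25/26, 30/13); (29/4, 3/2) → (73/52, 189/26)
T5 reflect across x = 0: (97/52, 15/26) → (-97/52, 15/26); (-289/52, 363/26) → (289/52, 363/26); (87/52, 3/26) → (-87/52, 3/26); (25/26, 30/13) → (-25/26, 30/13); (73/52, 189/26) → (-73/52, 189/26)
T6 shear: y ← y + 1/2·x: (-97/52, 15/26) → (-97/52, -37/104); (289/52, 363/26) → (289/52, 1741/104); (-87/52, 3/26) → (-87/52, -75/104); (-25/26, 30/13) → (-25/26, 95/52); (-73/52, 189/26) → (-73/52, 683/104)

image vertices: (-97/52, -37/104), (289/52, 1741/104), (-87/52, -75/104), (-25/26, 95/52), (-73/52, 683/104)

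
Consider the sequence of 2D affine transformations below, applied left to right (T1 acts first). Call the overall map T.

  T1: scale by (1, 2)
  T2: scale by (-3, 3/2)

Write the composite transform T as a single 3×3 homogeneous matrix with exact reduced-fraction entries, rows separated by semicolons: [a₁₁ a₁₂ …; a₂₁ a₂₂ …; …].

T = [-3 0 0; 0 3 0; 0 0 1]

T1 = [1 0 0; 0 2 0; 0 0 1]
T2·T1 = [-3 0 0; 0 3 0; 0 0 1]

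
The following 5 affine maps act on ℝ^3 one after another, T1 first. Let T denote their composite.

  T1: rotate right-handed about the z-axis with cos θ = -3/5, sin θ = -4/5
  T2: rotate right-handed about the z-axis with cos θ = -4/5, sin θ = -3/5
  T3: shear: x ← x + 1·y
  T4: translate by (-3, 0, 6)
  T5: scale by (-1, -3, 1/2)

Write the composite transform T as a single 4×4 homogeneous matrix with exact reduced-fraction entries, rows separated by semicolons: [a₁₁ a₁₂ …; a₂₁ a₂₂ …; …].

T = [-1 1 0 3; -3 0 0 0; 0 0 1/2 3; 0 0 0 1]

T1 = [-3/5 4/5 0 0; -4/5 -3/5 0 0; 0 0 1 0; 0 0 0 1]
T2·T1 = [0 -1 0 0; 1 0 0 0; 0 0 1 0; 0 0 0 1]
T3·…·T1 = [1 -1 0 0; 1 0 0 0; 0 0 1 0; 0 0 0 1]
T4·…·T1 = [1 -1 0 -3; 1 0 0 0; 0 0 1 6; 0 0 0 1]
T5·…·T1 = [-1 1 0 3; -3 0 0 0; 0 0 1/2 3; 0 0 0 1]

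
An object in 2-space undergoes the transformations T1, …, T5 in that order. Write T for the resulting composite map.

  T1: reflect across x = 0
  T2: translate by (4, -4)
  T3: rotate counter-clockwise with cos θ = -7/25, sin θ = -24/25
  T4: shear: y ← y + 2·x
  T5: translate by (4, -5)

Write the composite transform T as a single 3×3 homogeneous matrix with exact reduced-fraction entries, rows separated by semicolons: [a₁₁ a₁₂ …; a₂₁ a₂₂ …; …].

T1 = [-1 0 0; 0 1 0; 0 0 1]
T2·T1 = [-1 0 4; 0 1 -4; 0 0 1]
T3·…·T1 = [7/25 24/25 -124/25; 24/25 -7/25 -68/25; 0 0 1]
T4·…·T1 = [7/25 24/25 -124/25; 38/25 41/25 -316/25; 0 0 1]
T5·…·T1 = [7/25 24/25 -24/25; 38/25 41/25 -441/25; 0 0 1]

T = [7/25 24/25 -24/25; 38/25 41/25 -441/25; 0 0 1]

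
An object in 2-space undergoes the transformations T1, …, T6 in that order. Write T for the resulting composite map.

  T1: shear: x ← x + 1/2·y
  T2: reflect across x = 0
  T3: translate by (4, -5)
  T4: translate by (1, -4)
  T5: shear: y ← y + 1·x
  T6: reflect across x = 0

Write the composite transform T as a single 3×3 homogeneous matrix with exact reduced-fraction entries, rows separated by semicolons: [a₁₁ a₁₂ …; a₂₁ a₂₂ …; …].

T = [1 1/2 -5; -1 1/2 -4; 0 0 1]

T1 = [1 1/2 0; 0 1 0; 0 0 1]
T2·T1 = [-1 -1/2 0; 0 1 0; 0 0 1]
T3·…·T1 = [-1 -1/2 4; 0 1 -5; 0 0 1]
T4·…·T1 = [-1 -1/2 5; 0 1 -9; 0 0 1]
T5·…·T1 = [-1 -1/2 5; -1 1/2 -4; 0 0 1]
T6·…·T1 = [1 1/2 -5; -1 1/2 -4; 0 0 1]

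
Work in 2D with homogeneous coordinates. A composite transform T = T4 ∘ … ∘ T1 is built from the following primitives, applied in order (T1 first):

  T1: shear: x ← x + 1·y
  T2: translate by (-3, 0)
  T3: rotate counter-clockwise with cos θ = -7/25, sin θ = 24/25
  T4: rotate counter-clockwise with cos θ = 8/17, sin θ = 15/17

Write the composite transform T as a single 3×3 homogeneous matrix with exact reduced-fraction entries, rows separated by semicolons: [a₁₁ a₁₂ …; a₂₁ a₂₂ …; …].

T = [-416/425 -503/425 1248/425; 87/425 -329/425 -261/425; 0 0 1]

T1 = [1 1 0; 0 1 0; 0 0 1]
T2·T1 = [1 1 -3; 0 1 0; 0 0 1]
T3·…·T1 = [-7/25 -31/25 21/25; 24/25 17/25 -72/25; 0 0 1]
T4·…·T1 = [-416/425 -503/425 1248/425; 87/425 -329/425 -261/425; 0 0 1]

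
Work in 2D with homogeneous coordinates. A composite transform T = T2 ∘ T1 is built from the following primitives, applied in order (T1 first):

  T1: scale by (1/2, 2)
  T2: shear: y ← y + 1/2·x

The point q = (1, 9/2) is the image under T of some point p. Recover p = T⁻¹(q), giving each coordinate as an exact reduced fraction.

T1 = [1/2 0 0; 0 2 0; 0 0 1]
T2·T1 = [1/2 0 0; 1/4 2 0; 0 0 1]
det M = 1; M⁻¹ = [2 0 0; -1/4 1/2 0; 0 0 1]
M⁻¹ · (1, 9/2)ᵀ = (2, 2)ᵀ

p = (2, 2)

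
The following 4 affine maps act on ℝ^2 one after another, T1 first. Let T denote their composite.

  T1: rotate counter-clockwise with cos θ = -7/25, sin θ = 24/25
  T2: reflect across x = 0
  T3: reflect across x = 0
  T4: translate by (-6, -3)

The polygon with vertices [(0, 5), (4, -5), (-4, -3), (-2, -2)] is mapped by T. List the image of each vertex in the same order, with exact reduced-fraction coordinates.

T1 rotate counter-clockwise with cos θ = -7/25, sin θ = 24/25: (0, 5) → (-24/5, -7/5); (4, -5) → (92/25, 131/25); (-4, -3) → (4, -3); (-2, -2) → (62/25, -34/25)
T2 reflect across x = 0: (-24/5, -7/5) → (24/5, -7/5); (92/25, 131/25) → (-92/25, 131/25); (4, -3) → (-4, -3); (62/25, -34/25) → (-62/25, -34/25)
T3 reflect across x = 0: (24/5, -7/5) → (-24/5, -7/5); (-92/25, 131/25) → (92/25, 131/25); (-4, -3) → (4, -3); (-62/25, -34/25) → (62/25, -34/25)
T4 translate by (-6, -3): (-24/5, -7/5) → (-54/5, -22/5); (92/25, 131/25) → (-58/25, 56/25); (4, -3) → (-2, -6); (62/25, -34/25) → (-88/25, -109/25)

image vertices: (-54/5, -22/5), (-58/25, 56/25), (-2, -6), (-88/25, -109/25)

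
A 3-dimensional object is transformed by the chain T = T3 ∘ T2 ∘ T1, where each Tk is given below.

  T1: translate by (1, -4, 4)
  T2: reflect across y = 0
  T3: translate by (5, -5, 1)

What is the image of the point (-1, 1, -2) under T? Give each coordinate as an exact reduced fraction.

T(p) = (5, -2, 3)

T1 translate by (1, -4, 4): (-1, 1, -2) → (0, -3, 2)
T2 reflect across y = 0: (0, -3, 2) → (0, 3, 2)
T3 translate by (5, -5, 1): (0, 3, 2) → (5, -2, 3)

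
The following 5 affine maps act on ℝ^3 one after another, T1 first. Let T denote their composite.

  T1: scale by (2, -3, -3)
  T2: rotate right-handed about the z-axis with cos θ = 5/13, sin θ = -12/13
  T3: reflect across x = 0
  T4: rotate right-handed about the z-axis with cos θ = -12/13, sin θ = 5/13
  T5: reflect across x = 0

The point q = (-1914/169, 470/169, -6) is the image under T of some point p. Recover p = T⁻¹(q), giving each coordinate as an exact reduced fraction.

T1 = [2 0 0 0; 0 -3 0 0; 0 0 -3 0; 0 0 0 1]
T2·T1 = [10/13 -36/13 0 0; -24/13 -15/13 0 0; 0 0 -3 0; 0 0 0 1]
T3·…·T1 = [-10/13 36/13 0 0; -24/13 -15/13 0 0; 0 0 -3 0; 0 0 0 1]
T4·…·T1 = [240/169 -357/169 0 0; 238/169 360/169 0 0; 0 0 -3 0; 0 0 0 1]
T5·…·T1 = [-240/169 357/169 0 0; 238/169 360/169 0 0; 0 0 -3 0; 0 0 0 1]
det M = 18; M⁻¹ = [-60/169 119/338 0 0; 119/507 40/169 0 0; 0 0 -1/3 0; 0 0 0 1]
M⁻¹ · (-1914/169, 470/169, -6)ᵀ = (5, -2, 2)ᵀ

p = (5, -2, 2)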